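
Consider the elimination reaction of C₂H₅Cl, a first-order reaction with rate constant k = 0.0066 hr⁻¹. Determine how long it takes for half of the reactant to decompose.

105 hr

Step 1: For a first-order reaction, t₁/₂ = ln(2)/k
Step 2: t₁/₂ = ln(2)/0.0066
Step 3: t₁/₂ = 0.6931/0.0066 = 105 hr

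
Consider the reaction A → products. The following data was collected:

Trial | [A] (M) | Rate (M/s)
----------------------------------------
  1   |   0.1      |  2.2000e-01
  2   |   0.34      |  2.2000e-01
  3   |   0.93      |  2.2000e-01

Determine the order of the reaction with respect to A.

zeroth order (0)

Step 1: Compare trials - when concentration changes, rate stays constant.
Step 2: rate₂/rate₁ = 2.2000e-01/2.2000e-01 = 1
Step 3: [A]₂/[A]₁ = 0.34/0.1 = 3.4
Step 4: Since rate ratio ≈ (conc ratio)^0, the reaction is zeroth order.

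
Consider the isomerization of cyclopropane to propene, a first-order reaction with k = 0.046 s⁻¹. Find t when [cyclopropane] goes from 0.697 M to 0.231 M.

24.01 s

Step 1: For first-order: t = ln([cyclopropane]₀/[cyclopropane])/k
Step 2: t = ln(0.697/0.231)/0.046
Step 3: t = ln(3.017)/0.046
Step 4: t = 1.104/0.046 = 24.01 s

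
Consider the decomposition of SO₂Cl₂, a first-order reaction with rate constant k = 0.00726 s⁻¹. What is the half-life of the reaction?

95.47 s

Step 1: For a first-order reaction, t₁/₂ = ln(2)/k
Step 2: t₁/₂ = ln(2)/0.00726
Step 3: t₁/₂ = 0.6931/0.00726 = 95.47 s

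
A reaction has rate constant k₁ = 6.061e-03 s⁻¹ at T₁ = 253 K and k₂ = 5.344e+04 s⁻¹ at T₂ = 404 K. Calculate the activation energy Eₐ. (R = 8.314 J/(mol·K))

90.0 kJ/mol

Step 1: Use the two-temperature Arrhenius form: ln(k₂/k₁) = -Eₐ/R × (1/T₂ - 1/T₁)
Step 2: ln(k₂/k₁) = ln(5.344e+04/6.061e-03) = ln(8.81703e+06) = 15.9922
Step 3: 1/T₂ - 1/T₁ = 1/404 - 1/253 = -1.477322e-03 K⁻¹
Step 4: Eₐ = -R × ln(k₂/k₁) / (1/T₂ - 1/T₁) = -8.314 × 15.9922 / -1.477322e-03
Step 5: Eₐ = 9.0000e+04 J/mol = 90.0 kJ/mol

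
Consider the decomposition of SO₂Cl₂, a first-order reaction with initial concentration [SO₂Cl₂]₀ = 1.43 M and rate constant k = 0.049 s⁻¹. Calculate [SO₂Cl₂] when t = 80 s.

0.02837 M

Step 1: For a first-order reaction: [SO₂Cl₂] = [SO₂Cl₂]₀ × e^(-kt)
Step 2: [SO₂Cl₂] = 1.43 × e^(-0.049 × 80)
Step 3: [SO₂Cl₂] = 1.43 × e^(-3.92)
Step 4: [SO₂Cl₂] = 1.43 × 0.0198411 = 0.02837 M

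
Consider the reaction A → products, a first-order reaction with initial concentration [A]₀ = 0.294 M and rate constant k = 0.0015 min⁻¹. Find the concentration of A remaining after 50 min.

0.2728 M

Step 1: For a first-order reaction: [A] = [A]₀ × e^(-kt)
Step 2: [A] = 0.294 × e^(-0.0015 × 50)
Step 3: [A] = 0.294 × e^(-0.075)
Step 4: [A] = 0.294 × 0.927743 = 0.2728 M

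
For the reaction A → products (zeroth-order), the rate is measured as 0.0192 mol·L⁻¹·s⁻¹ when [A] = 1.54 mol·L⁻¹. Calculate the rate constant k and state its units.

0.0192 mol·L⁻¹·s⁻¹

Step 1: For a zeroth-order reaction, rate = k (independent of concentration).
Step 2: k = rate = 0.0192 mol·L⁻¹·s⁻¹.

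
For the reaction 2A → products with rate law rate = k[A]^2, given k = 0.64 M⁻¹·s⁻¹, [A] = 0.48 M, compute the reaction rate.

0.1475 M/s

Step 1: Identify the rate law: rate = k[A]^2
Step 2: Substitute values: rate = 0.64 × (0.48)^2
Step 3: Calculate: rate = 0.64 × 0.2304 = 0.147456 M/s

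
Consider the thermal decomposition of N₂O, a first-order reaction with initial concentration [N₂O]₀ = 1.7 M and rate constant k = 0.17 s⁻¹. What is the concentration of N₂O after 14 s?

0.1573 M

Step 1: For a first-order reaction: [N₂O] = [N₂O]₀ × e^(-kt)
Step 2: [N₂O] = 1.7 × e^(-0.17 × 14)
Step 3: [N₂O] = 1.7 × e^(-2.38)
Step 4: [N₂O] = 1.7 × 0.0925506 = 0.1573 M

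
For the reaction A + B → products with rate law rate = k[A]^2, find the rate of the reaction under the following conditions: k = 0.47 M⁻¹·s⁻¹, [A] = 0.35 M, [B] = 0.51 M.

0.05757 M/s

Step 1: The rate law is rate = k[A]^2
Step 2: Note that the rate does not depend on [B] (zero order in B).
Step 3: rate = 0.47 × (0.35)^2 = 0.057575 M/s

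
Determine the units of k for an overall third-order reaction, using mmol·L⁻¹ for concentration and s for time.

(mmol·L⁻¹)⁻²·s⁻¹

Step 1: For overall order n, rate = k × (concentration)^n.
Step 2: Rate has units mmol·L⁻¹·s⁻¹; concentration term has units (mmol·L⁻¹)^3.
Step 3: k = rate / (concentration)^n, so units of k = (mmol·L⁻¹)^(1-3)·s⁻¹ = (mmol·L⁻¹)⁻²·s⁻¹.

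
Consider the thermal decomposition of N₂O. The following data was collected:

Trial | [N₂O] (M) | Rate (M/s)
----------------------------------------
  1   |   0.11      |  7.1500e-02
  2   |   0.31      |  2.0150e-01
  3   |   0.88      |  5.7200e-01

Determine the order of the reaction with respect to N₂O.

first order (1)

Step 1: Compare trials to find order n where rate₂/rate₁ = ([N₂O]₂/[N₂O]₁)^n
Step 2: rate₂/rate₁ = 2.0150e-01/7.1500e-02 = 2.818
Step 3: [N₂O]₂/[N₂O]₁ = 0.31/0.11 = 2.818
Step 4: n = ln(2.818)/ln(2.818) = 1.00 ≈ 1
Step 5: The reaction is first order in N₂O.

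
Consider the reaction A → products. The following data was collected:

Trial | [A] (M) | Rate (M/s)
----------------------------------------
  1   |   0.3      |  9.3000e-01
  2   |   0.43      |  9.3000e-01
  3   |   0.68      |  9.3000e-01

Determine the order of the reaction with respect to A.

zeroth order (0)

Step 1: Compare trials - when concentration changes, rate stays constant.
Step 2: rate₂/rate₁ = 9.3000e-01/9.3000e-01 = 1
Step 3: [A]₂/[A]₁ = 0.43/0.3 = 1.433
Step 4: Since rate ratio ≈ (conc ratio)^0, the reaction is zeroth order.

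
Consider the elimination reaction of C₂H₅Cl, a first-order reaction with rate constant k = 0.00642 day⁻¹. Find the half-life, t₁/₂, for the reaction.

108 day

Step 1: For a first-order reaction, t₁/₂ = ln(2)/k
Step 2: t₁/₂ = ln(2)/0.00642
Step 3: t₁/₂ = 0.6931/0.00642 = 108 day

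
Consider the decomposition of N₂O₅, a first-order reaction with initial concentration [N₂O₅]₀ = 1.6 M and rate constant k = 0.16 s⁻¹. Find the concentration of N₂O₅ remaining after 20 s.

0.06522 M

Step 1: For a first-order reaction: [N₂O₅] = [N₂O₅]₀ × e^(-kt)
Step 2: [N₂O₅] = 1.6 × e^(-0.16 × 20)
Step 3: [N₂O₅] = 1.6 × e^(-3.2)
Step 4: [N₂O₅] = 1.6 × 0.0407622 = 0.06522 M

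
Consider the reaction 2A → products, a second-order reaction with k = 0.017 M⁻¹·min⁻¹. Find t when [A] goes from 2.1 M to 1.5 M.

11.2 min

Step 1: For second-order: t = (1/[A] - 1/[A]₀)/k
Step 2: t = (1/1.5 - 1/2.1)/0.017
Step 3: t = (0.6667 - 0.4762)/0.017
Step 4: t = 0.1905/0.017 = 11.2 min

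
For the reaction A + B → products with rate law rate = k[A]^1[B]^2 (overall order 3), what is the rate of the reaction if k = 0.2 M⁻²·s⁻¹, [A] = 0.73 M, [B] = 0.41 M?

0.02454 M/s

Step 1: The rate law is rate = k[A]^1[B]^2, overall order = 1+2 = 3
Step 2: Substitute values: rate = 0.2 × (0.73)^1 × (0.41)^2
Step 3: rate = 0.2 × 0.73 × 0.1681 = 0.0245426 M/s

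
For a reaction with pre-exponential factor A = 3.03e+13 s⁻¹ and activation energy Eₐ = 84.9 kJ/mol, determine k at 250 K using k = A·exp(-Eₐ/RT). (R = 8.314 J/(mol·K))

5.52e-05 s⁻¹

Step 1: Use the Arrhenius equation: k = A × exp(-Eₐ/RT)
Step 2: Convert Eₐ to J/mol: 84.9 kJ/mol = 84900 J/mol
Step 3: Calculate the exponent: -Eₐ/(RT) = -84900/(8.314 × 250) = -40.84676
Step 4: k = 3.03e+13 × exp(-40.84676)
Step 5: k = 3.03e+13 × 1.82170e-18 = 5.5198e-05 s⁻¹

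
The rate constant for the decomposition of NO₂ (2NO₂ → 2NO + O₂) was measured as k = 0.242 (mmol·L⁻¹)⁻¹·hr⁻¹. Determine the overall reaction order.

second order (2)

Step 1: The units of k for an nth-order reaction are (concentration)^(1-n)·(time)⁻¹.
Step 2: Here k has units (mmol·L⁻¹)⁻¹·hr⁻¹, so the concentration exponent is -1.
Step 3: 1 - n = -1 ⇒ n = 2. The reaction is second order.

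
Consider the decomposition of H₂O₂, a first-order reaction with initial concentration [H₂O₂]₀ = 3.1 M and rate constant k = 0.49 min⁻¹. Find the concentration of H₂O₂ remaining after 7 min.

0.1004 M

Step 1: For a first-order reaction: [H₂O₂] = [H₂O₂]₀ × e^(-kt)
Step 2: [H₂O₂] = 3.1 × e^(-0.49 × 7)
Step 3: [H₂O₂] = 3.1 × e^(-3.43)
Step 4: [H₂O₂] = 3.1 × 0.0323869 = 0.1004 M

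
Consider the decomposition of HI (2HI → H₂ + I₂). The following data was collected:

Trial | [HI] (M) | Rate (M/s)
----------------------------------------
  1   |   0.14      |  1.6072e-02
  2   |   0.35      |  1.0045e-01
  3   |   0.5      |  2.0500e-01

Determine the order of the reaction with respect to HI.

second order (2)

Step 1: Compare trials to find order n where rate₂/rate₁ = ([HI]₂/[HI]₁)^n
Step 2: rate₂/rate₁ = 1.0045e-01/1.6072e-02 = 6.25
Step 3: [HI]₂/[HI]₁ = 0.35/0.14 = 2.5
Step 4: n = ln(6.25)/ln(2.5) = 2.00 ≈ 2
Step 5: The reaction is second order in HI.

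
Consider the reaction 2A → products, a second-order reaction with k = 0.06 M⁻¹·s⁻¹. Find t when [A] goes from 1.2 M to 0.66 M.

11.36 s

Step 1: For second-order: t = (1/[A] - 1/[A]₀)/k
Step 2: t = (1/0.66 - 1/1.2)/0.06
Step 3: t = (1.515 - 0.8333)/0.06
Step 4: t = 0.6818/0.06 = 11.36 s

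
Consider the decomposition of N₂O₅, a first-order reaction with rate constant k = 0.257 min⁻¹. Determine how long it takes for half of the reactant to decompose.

2.697 min

Step 1: For a first-order reaction, t₁/₂ = ln(2)/k
Step 2: t₁/₂ = ln(2)/0.257
Step 3: t₁/₂ = 0.6931/0.257 = 2.697 min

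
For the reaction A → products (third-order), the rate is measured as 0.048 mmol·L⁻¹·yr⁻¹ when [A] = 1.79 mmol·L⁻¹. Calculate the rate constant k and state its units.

0.008369 (mmol·L⁻¹)⁻²·yr⁻¹

Step 1: rate = k[A]^3, so k = rate / [A]^3.
Step 2: k = 0.048 / (1.79)^3 = 0.048 / 5.735.
Step 3: k = 0.008369 (mmol·L⁻¹)⁻²·yr⁻¹.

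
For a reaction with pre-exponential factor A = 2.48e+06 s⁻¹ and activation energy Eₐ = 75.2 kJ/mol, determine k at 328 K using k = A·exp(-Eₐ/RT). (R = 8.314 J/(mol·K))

2.62e-06 s⁻¹

Step 1: Use the Arrhenius equation: k = A × exp(-Eₐ/RT)
Step 2: Convert Eₐ to J/mol: 75.2 kJ/mol = 75200 J/mol
Step 3: Calculate the exponent: -Eₐ/(RT) = -75200/(8.314 × 328) = -27.57617
Step 4: k = 2.48e+06 × exp(-27.57617)
Step 5: k = 2.48e+06 × 1.05638e-12 = 2.6198e-06 s⁻¹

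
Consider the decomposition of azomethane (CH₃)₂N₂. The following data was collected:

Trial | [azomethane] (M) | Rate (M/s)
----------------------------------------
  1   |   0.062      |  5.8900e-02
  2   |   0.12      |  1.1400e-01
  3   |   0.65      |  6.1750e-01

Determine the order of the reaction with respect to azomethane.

first order (1)

Step 1: Compare trials to find order n where rate₂/rate₁ = ([azomethane]₂/[azomethane]₁)^n
Step 2: rate₂/rate₁ = 1.1400e-01/5.8900e-02 = 1.935
Step 3: [azomethane]₂/[azomethane]₁ = 0.12/0.062 = 1.935
Step 4: n = ln(1.935)/ln(1.935) = 1.00 ≈ 1
Step 5: The reaction is first order in azomethane.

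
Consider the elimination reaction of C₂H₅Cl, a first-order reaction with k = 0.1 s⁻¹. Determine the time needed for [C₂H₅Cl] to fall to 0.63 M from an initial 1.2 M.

6.444 s

Step 1: For first-order: t = ln([C₂H₅Cl]₀/[C₂H₅Cl])/k
Step 2: t = ln(1.2/0.63)/0.1
Step 3: t = ln(1.905)/0.1
Step 4: t = 0.6444/0.1 = 6.444 s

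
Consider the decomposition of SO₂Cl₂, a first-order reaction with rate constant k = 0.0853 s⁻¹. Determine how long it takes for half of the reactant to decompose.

8.126 s

Step 1: For a first-order reaction, t₁/₂ = ln(2)/k
Step 2: t₁/₂ = ln(2)/0.0853
Step 3: t₁/₂ = 0.6931/0.0853 = 8.126 s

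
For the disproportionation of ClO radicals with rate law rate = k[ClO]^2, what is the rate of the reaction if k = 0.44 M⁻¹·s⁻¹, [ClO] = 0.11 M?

0.005324 M/s

Step 1: Identify the rate law: rate = k[ClO]^2
Step 2: Substitute values: rate = 0.44 × (0.11)^2
Step 3: Calculate: rate = 0.44 × 0.0121 = 0.005324 M/s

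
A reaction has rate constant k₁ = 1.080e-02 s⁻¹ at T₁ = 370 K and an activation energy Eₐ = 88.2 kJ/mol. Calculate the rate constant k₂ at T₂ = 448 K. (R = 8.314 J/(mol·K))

1.590e+00 s⁻¹

Step 1: Use the two-temperature Arrhenius form: ln(k₂/k₁) = -Eₐ/R × (1/T₂ - 1/T₁)
Step 2: Convert Eₐ to J/mol: 88.2 kJ/mol = 88200 J/mol
Step 3: 1/T₂ - 1/T₁ = 1/448 - 1/370 = -4.705598e-04 K⁻¹
Step 4: ln(k₂/k₁) = -88200/8.314 × -4.705598e-04 = 4.99199
Step 5: k₂ = k₁ × exp(4.99199) = 1.080e-02 × 1.47229e+02 = 1.590e+00 s⁻¹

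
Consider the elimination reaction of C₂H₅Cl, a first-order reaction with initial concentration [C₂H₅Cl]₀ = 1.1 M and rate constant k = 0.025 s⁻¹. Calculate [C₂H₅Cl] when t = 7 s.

0.9234 M

Step 1: For a first-order reaction: [C₂H₅Cl] = [C₂H₅Cl]₀ × e^(-kt)
Step 2: [C₂H₅Cl] = 1.1 × e^(-0.025 × 7)
Step 3: [C₂H₅Cl] = 1.1 × e^(-0.175)
Step 4: [C₂H₅Cl] = 1.1 × 0.839457 = 0.9234 M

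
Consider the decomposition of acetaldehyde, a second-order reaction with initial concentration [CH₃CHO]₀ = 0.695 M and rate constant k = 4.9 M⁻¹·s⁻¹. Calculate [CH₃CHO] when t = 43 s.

0.004714 M

Step 1: For a second-order reaction: 1/[CH₃CHO] = 1/[CH₃CHO]₀ + kt
Step 2: 1/[CH₃CHO] = 1/0.695 + 4.9 × 43
Step 3: 1/[CH₃CHO] = 1.439 + 210.7 = 212.1
Step 4: [CH₃CHO] = 1/212.1 = 0.004714 M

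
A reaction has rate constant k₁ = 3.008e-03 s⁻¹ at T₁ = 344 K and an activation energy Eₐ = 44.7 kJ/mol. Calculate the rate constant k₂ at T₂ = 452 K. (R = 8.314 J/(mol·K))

1.259e-01 s⁻¹

Step 1: Use the two-temperature Arrhenius form: ln(k₂/k₁) = -Eₐ/R × (1/T₂ - 1/T₁)
Step 2: Convert Eₐ to J/mol: 44.7 kJ/mol = 44700 J/mol
Step 3: 1/T₂ - 1/T₁ = 1/452 - 1/344 = -6.945874e-04 K⁻¹
Step 4: ln(k₂/k₁) = -44700/8.314 × -6.945874e-04 = 3.73443
Step 5: k₂ = k₁ × exp(3.73443) = 3.008e-03 × 4.18642e+01 = 1.259e-01 s⁻¹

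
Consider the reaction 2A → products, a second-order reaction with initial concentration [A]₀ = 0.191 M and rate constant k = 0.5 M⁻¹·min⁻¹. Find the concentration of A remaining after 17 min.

0.0728 M

Step 1: For a second-order reaction: 1/[A] = 1/[A]₀ + kt
Step 2: 1/[A] = 1/0.191 + 0.5 × 17
Step 3: 1/[A] = 5.236 + 8.5 = 13.74
Step 4: [A] = 1/13.74 = 0.0728 M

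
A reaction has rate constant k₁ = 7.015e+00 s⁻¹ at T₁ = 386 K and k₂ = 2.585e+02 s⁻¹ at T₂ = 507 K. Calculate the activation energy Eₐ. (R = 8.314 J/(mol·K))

48.5 kJ/mol

Step 1: Use the two-temperature Arrhenius form: ln(k₂/k₁) = -Eₐ/R × (1/T₂ - 1/T₁)
Step 2: ln(k₂/k₁) = ln(2.585e+02/7.015e+00) = ln(36.8496) = 3.60684
Step 3: 1/T₂ - 1/T₁ = 1/507 - 1/386 = -6.182870e-04 K⁻¹
Step 4: Eₐ = -R × ln(k₂/k₁) / (1/T₂ - 1/T₁) = -8.314 × 3.60684 / -6.182870e-04
Step 5: Eₐ = 4.8501e+04 J/mol = 48.5 kJ/mol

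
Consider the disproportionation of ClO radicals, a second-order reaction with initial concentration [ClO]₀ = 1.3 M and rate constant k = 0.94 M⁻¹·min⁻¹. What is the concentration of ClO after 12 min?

0.08299 M

Step 1: For a second-order reaction: 1/[ClO] = 1/[ClO]₀ + kt
Step 2: 1/[ClO] = 1/1.3 + 0.94 × 12
Step 3: 1/[ClO] = 0.7692 + 11.28 = 12.05
Step 4: [ClO] = 1/12.05 = 0.08299 M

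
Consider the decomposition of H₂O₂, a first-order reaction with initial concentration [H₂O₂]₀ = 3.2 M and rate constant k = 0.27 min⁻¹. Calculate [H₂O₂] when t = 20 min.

0.01445 M

Step 1: For a first-order reaction: [H₂O₂] = [H₂O₂]₀ × e^(-kt)
Step 2: [H₂O₂] = 3.2 × e^(-0.27 × 20)
Step 3: [H₂O₂] = 3.2 × e^(-5.4)
Step 4: [H₂O₂] = 3.2 × 0.00451658 = 0.01445 M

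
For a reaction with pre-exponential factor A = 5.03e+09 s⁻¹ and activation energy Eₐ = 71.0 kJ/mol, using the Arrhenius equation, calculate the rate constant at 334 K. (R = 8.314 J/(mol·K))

3.96e-02 s⁻¹

Step 1: Use the Arrhenius equation: k = A × exp(-Eₐ/RT)
Step 2: Convert Eₐ to J/mol: 71.0 kJ/mol = 71000 J/mol
Step 3: Calculate the exponent: -Eₐ/(RT) = -71000/(8.314 × 334) = -25.56830
Step 4: k = 5.03e+09 × exp(-25.56830)
Step 5: k = 5.03e+09 × 7.86735e-12 = 3.9573e-02 s⁻¹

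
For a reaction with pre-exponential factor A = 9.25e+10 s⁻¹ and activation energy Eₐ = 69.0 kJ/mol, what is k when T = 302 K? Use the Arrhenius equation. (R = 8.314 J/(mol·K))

1.07e-01 s⁻¹

Step 1: Use the Arrhenius equation: k = A × exp(-Eₐ/RT)
Step 2: Convert Eₐ to J/mol: 69.0 kJ/mol = 69000 J/mol
Step 3: Calculate the exponent: -Eₐ/(RT) = -69000/(8.314 × 302) = -27.48097
Step 4: k = 9.25e+10 × exp(-27.48097)
Step 5: k = 9.25e+10 × 1.16189e-12 = 1.0747e-01 s⁻¹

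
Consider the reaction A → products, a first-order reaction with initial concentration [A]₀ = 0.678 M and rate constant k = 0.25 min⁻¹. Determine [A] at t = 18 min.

0.007532 M

Step 1: For a first-order reaction: [A] = [A]₀ × e^(-kt)
Step 2: [A] = 0.678 × e^(-0.25 × 18)
Step 3: [A] = 0.678 × e^(-4.5)
Step 4: [A] = 0.678 × 0.011109 = 0.007532 M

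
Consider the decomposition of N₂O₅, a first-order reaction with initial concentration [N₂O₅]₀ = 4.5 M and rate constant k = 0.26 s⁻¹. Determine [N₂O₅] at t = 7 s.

0.7291 M

Step 1: For a first-order reaction: [N₂O₅] = [N₂O₅]₀ × e^(-kt)
Step 2: [N₂O₅] = 4.5 × e^(-0.26 × 7)
Step 3: [N₂O₅] = 4.5 × e^(-1.82)
Step 4: [N₂O₅] = 4.5 × 0.162026 = 0.7291 M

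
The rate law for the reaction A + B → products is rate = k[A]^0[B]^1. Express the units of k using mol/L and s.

s⁻¹

Step 1: Overall order = 0 + 1 = 1.
Step 2: rate has units mol/L·s⁻¹; [A]^0[B]^1 has units (mol/L)^1.
Step 3: k = rate/([A]^0[B]^1), so units of k = (mol/L)^(1-1)·s⁻¹ = s⁻¹.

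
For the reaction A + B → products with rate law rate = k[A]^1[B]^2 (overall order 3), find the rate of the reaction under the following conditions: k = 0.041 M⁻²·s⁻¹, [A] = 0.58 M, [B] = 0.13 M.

0.0004019 M/s

Step 1: The rate law is rate = k[A]^1[B]^2, overall order = 1+2 = 3
Step 2: Substitute values: rate = 0.041 × (0.58)^1 × (0.13)^2
Step 3: rate = 0.041 × 0.58 × 0.0169 = 0.000401882 M/s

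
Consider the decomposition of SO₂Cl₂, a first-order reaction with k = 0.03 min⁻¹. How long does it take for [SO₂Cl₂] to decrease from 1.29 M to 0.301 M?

48.51 min

Step 1: For first-order: t = ln([SO₂Cl₂]₀/[SO₂Cl₂])/k
Step 2: t = ln(1.29/0.301)/0.03
Step 3: t = ln(4.286)/0.03
Step 4: t = 1.455/0.03 = 48.51 min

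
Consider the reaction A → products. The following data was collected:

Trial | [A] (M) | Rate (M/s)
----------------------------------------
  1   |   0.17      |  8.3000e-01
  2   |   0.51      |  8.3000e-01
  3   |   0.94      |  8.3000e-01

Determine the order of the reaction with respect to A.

zeroth order (0)

Step 1: Compare trials - when concentration changes, rate stays constant.
Step 2: rate₂/rate₁ = 8.3000e-01/8.3000e-01 = 1
Step 3: [A]₂/[A]₁ = 0.51/0.17 = 3
Step 4: Since rate ratio ≈ (conc ratio)^0, the reaction is zeroth order.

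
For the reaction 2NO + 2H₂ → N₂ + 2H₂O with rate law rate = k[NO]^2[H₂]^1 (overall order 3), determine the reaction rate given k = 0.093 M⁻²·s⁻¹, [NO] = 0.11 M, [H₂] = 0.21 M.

0.0002363 M/s

Step 1: The rate law is rate = k[NO]^2[H₂]^1, overall order = 2+1 = 3
Step 2: Substitute values: rate = 0.093 × (0.11)^2 × (0.21)^1
Step 3: rate = 0.093 × 0.0121 × 0.21 = 0.000236313 M/s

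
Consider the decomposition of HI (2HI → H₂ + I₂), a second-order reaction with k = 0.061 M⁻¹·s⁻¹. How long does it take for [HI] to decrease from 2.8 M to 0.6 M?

21.47 s

Step 1: For second-order: t = (1/[HI] - 1/[HI]₀)/k
Step 2: t = (1/0.6 - 1/2.8)/0.061
Step 3: t = (1.667 - 0.3571)/0.061
Step 4: t = 1.31/0.061 = 21.47 s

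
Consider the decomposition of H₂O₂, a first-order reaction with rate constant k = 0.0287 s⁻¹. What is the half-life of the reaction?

24.15 s

Step 1: For a first-order reaction, t₁/₂ = ln(2)/k
Step 2: t₁/₂ = ln(2)/0.0287
Step 3: t₁/₂ = 0.6931/0.0287 = 24.15 s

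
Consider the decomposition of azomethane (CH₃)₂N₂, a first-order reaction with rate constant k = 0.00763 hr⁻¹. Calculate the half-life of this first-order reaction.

90.84 hr

Step 1: For a first-order reaction, t₁/₂ = ln(2)/k
Step 2: t₁/₂ = ln(2)/0.00763
Step 3: t₁/₂ = 0.6931/0.00763 = 90.84 hr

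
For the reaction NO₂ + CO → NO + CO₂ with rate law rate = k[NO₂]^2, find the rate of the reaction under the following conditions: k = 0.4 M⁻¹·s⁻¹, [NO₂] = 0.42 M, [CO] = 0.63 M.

0.07056 M/s

Step 1: The rate law is rate = k[NO₂]^2
Step 2: Note that the rate does not depend on [CO] (zero order in CO).
Step 3: rate = 0.4 × (0.42)^2 = 0.07056 M/s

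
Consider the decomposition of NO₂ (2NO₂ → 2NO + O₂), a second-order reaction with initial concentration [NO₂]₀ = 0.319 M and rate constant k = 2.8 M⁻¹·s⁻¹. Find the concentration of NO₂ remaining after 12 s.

0.02722 M

Step 1: For a second-order reaction: 1/[NO₂] = 1/[NO₂]₀ + kt
Step 2: 1/[NO₂] = 1/0.319 + 2.8 × 12
Step 3: 1/[NO₂] = 3.135 + 33.6 = 36.73
Step 4: [NO₂] = 1/36.73 = 0.02722 M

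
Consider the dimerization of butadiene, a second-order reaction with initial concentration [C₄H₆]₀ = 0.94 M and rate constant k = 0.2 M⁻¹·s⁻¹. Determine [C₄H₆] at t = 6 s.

0.4417 M

Step 1: For a second-order reaction: 1/[C₄H₆] = 1/[C₄H₆]₀ + kt
Step 2: 1/[C₄H₆] = 1/0.94 + 0.2 × 6
Step 3: 1/[C₄H₆] = 1.064 + 1.2 = 2.264
Step 4: [C₄H₆] = 1/2.264 = 0.4417 M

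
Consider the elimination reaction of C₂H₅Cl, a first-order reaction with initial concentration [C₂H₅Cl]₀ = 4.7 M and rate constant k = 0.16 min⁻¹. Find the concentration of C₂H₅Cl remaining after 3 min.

2.908 M

Step 1: For a first-order reaction: [C₂H₅Cl] = [C₂H₅Cl]₀ × e^(-kt)
Step 2: [C₂H₅Cl] = 4.7 × e^(-0.16 × 3)
Step 3: [C₂H₅Cl] = 4.7 × e^(-0.48)
Step 4: [C₂H₅Cl] = 4.7 × 0.618783 = 2.908 M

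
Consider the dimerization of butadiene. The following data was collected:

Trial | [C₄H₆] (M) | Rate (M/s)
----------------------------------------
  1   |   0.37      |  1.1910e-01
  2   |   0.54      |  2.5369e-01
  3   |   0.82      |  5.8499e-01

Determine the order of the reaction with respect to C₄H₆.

second order (2)

Step 1: Compare trials to find order n where rate₂/rate₁ = ([C₄H₆]₂/[C₄H₆]₁)^n
Step 2: rate₂/rate₁ = 2.5369e-01/1.1910e-01 = 2.13
Step 3: [C₄H₆]₂/[C₄H₆]₁ = 0.54/0.37 = 1.459
Step 4: n = ln(2.13)/ln(1.459) = 2.00 ≈ 2
Step 5: The reaction is second order in C₄H₆.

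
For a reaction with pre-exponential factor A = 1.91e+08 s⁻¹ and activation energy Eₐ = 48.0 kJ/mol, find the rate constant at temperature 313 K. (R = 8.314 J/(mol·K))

1.86e+00 s⁻¹

Step 1: Use the Arrhenius equation: k = A × exp(-Eₐ/RT)
Step 2: Convert Eₐ to J/mol: 48.0 kJ/mol = 48000 J/mol
Step 3: Calculate the exponent: -Eₐ/(RT) = -48000/(8.314 × 313) = -18.44535
Step 4: k = 1.91e+08 × exp(-18.44535)
Step 5: k = 1.91e+08 × 9.75633e-09 = 1.8635e+00 s⁻¹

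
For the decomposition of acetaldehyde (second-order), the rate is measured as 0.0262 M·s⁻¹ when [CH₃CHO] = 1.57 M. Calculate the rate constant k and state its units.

0.01063 M⁻¹·s⁻¹

Step 1: rate = k[CH₃CHO]^2, so k = rate / [CH₃CHO]^2.
Step 2: k = 0.0262 / (1.57)^2 = 0.0262 / 2.465.
Step 3: k = 0.01063 M⁻¹·s⁻¹.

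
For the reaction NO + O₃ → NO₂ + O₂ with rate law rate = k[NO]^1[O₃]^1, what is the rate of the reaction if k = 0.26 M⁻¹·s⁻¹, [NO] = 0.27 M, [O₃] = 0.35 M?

0.02457 M/s

Step 1: The rate law is rate = k[NO]^1[O₃]^1
Step 2: Substitute: rate = 0.26 × (0.27)^1 × (0.35)^1
Step 3: rate = 0.26 × 0.27 × 0.35 = 0.02457 M/s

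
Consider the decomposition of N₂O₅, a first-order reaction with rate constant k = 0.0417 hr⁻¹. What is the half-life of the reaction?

16.62 hr

Step 1: For a first-order reaction, t₁/₂ = ln(2)/k
Step 2: t₁/₂ = ln(2)/0.0417
Step 3: t₁/₂ = 0.6931/0.0417 = 16.62 hr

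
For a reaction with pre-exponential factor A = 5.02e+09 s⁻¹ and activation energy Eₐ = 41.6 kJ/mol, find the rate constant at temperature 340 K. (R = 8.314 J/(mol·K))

2.04e+03 s⁻¹

Step 1: Use the Arrhenius equation: k = A × exp(-Eₐ/RT)
Step 2: Convert Eₐ to J/mol: 41.6 kJ/mol = 41600 J/mol
Step 3: Calculate the exponent: -Eₐ/(RT) = -41600/(8.314 × 340) = -14.71650
Step 4: k = 5.02e+09 × exp(-14.71650)
Step 5: k = 5.02e+09 × 4.06168e-07 = 2.0390e+03 s⁻¹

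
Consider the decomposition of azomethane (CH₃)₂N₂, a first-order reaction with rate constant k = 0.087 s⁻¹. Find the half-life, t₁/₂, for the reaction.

7.967 s

Step 1: For a first-order reaction, t₁/₂ = ln(2)/k
Step 2: t₁/₂ = ln(2)/0.087
Step 3: t₁/₂ = 0.6931/0.087 = 7.967 s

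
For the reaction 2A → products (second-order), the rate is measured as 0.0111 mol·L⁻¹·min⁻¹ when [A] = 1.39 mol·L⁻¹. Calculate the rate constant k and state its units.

0.005745 (mol·L⁻¹)⁻¹·min⁻¹

Step 1: rate = k[A]^2, so k = rate / [A]^2.
Step 2: k = 0.0111 / (1.39)^2 = 0.0111 / 1.932.
Step 3: k = 0.005745 (mol·L⁻¹)⁻¹·min⁻¹.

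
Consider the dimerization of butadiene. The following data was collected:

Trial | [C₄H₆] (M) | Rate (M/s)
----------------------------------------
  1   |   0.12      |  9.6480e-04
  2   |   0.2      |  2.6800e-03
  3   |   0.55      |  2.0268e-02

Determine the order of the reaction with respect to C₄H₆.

second order (2)

Step 1: Compare trials to find order n where rate₂/rate₁ = ([C₄H₆]₂/[C₄H₆]₁)^n
Step 2: rate₂/rate₁ = 2.6800e-03/9.6480e-04 = 2.778
Step 3: [C₄H₆]₂/[C₄H₆]₁ = 0.2/0.12 = 1.667
Step 4: n = ln(2.778)/ln(1.667) = 2.00 ≈ 2
Step 5: The reaction is second order in C₄H₆.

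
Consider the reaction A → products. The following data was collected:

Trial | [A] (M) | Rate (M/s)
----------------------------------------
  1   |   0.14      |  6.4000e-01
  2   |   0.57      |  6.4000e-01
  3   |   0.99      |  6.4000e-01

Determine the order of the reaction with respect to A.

zeroth order (0)

Step 1: Compare trials - when concentration changes, rate stays constant.
Step 2: rate₂/rate₁ = 6.4000e-01/6.4000e-01 = 1
Step 3: [A]₂/[A]₁ = 0.57/0.14 = 4.071
Step 4: Since rate ratio ≈ (conc ratio)^0, the reaction is zeroth order.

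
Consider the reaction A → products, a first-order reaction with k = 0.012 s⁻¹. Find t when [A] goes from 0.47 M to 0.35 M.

24.57 s

Step 1: For first-order: t = ln([A]₀/[A])/k
Step 2: t = ln(0.47/0.35)/0.012
Step 3: t = ln(1.343)/0.012
Step 4: t = 0.2948/0.012 = 24.57 s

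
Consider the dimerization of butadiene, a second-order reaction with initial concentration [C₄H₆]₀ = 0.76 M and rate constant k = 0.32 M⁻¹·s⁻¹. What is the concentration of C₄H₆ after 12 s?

0.194 M

Step 1: For a second-order reaction: 1/[C₄H₆] = 1/[C₄H₆]₀ + kt
Step 2: 1/[C₄H₆] = 1/0.76 + 0.32 × 12
Step 3: 1/[C₄H₆] = 1.316 + 3.84 = 5.156
Step 4: [C₄H₆] = 1/5.156 = 0.194 M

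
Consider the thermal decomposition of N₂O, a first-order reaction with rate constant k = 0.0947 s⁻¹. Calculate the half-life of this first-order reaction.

7.319 s

Step 1: For a first-order reaction, t₁/₂ = ln(2)/k
Step 2: t₁/₂ = ln(2)/0.0947
Step 3: t₁/₂ = 0.6931/0.0947 = 7.319 s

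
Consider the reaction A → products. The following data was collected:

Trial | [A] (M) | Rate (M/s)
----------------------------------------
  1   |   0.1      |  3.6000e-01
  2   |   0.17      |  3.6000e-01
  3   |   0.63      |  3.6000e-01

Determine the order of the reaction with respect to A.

zeroth order (0)

Step 1: Compare trials - when concentration changes, rate stays constant.
Step 2: rate₂/rate₁ = 3.6000e-01/3.6000e-01 = 1
Step 3: [A]₂/[A]₁ = 0.17/0.1 = 1.7
Step 4: Since rate ratio ≈ (conc ratio)^0, the reaction is zeroth order.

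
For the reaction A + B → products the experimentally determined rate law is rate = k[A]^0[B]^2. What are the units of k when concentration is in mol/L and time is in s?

(mol/L)⁻¹·s⁻¹

Step 1: Overall order = 0 + 2 = 2.
Step 2: rate has units mol/L·s⁻¹; [A]^0[B]^2 has units (mol/L)^2.
Step 3: k = rate/([A]^0[B]^2), so units of k = (mol/L)^(1-2)·s⁻¹ = (mol/L)⁻¹·s⁻¹.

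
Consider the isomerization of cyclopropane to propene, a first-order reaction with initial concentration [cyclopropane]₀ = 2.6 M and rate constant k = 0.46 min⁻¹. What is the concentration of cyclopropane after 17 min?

0.001044 M

Step 1: For a first-order reaction: [cyclopropane] = [cyclopropane]₀ × e^(-kt)
Step 2: [cyclopropane] = 2.6 × e^(-0.46 × 17)
Step 3: [cyclopropane] = 2.6 × e^(-7.82)
Step 4: [cyclopropane] = 2.6 × 0.000401622 = 0.001044 M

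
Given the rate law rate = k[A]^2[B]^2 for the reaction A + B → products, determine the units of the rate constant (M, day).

M⁻³·day⁻¹

Step 1: Overall order = 2 + 2 = 4.
Step 2: rate has units M·day⁻¹; [A]^2[B]^2 has units M^4.
Step 3: k = rate/([A]^2[B]^2), so units of k = M^(1-4)·day⁻¹ = M⁻³·day⁻¹.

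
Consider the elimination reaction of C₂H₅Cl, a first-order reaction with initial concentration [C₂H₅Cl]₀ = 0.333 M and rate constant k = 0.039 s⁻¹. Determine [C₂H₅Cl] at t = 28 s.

0.1117 M

Step 1: For a first-order reaction: [C₂H₅Cl] = [C₂H₅Cl]₀ × e^(-kt)
Step 2: [C₂H₅Cl] = 0.333 × e^(-0.039 × 28)
Step 3: [C₂H₅Cl] = 0.333 × e^(-1.092)
Step 4: [C₂H₅Cl] = 0.333 × 0.335545 = 0.1117 M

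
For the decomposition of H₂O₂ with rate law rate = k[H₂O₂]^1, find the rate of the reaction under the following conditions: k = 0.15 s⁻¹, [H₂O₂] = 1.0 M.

0.15 M/s

Step 1: Identify the rate law: rate = k[H₂O₂]^1
Step 2: Substitute values: rate = 0.15 × (1.0)^1
Step 3: Calculate: rate = 0.15 × 1 = 0.15 M/s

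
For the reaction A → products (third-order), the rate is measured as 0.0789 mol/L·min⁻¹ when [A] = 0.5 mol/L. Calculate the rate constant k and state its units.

0.6312 (mol/L)⁻²·min⁻¹

Step 1: rate = k[A]^3, so k = rate / [A]^3.
Step 2: k = 0.0789 / (0.5)^3 = 0.0789 / 0.125.
Step 3: k = 0.6312 (mol/L)⁻²·min⁻¹.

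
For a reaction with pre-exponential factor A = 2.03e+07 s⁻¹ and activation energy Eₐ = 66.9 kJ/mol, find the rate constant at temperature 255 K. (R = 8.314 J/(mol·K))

4.01e-07 s⁻¹

Step 1: Use the Arrhenius equation: k = A × exp(-Eₐ/RT)
Step 2: Convert Eₐ to J/mol: 66.9 kJ/mol = 66900 J/mol
Step 3: Calculate the exponent: -Eₐ/(RT) = -66900/(8.314 × 255) = -31.55556
Step 4: k = 2.03e+07 × exp(-31.55556)
Step 5: k = 2.03e+07 × 1.97512e-14 = 4.0095e-07 s⁻¹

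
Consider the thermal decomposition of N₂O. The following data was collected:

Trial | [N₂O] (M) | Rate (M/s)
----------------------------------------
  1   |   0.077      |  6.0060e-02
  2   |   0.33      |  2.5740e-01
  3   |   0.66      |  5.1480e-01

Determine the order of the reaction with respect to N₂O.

first order (1)

Step 1: Compare trials to find order n where rate₂/rate₁ = ([N₂O]₂/[N₂O]₁)^n
Step 2: rate₂/rate₁ = 2.5740e-01/6.0060e-02 = 4.286
Step 3: [N₂O]₂/[N₂O]₁ = 0.33/0.077 = 4.286
Step 4: n = ln(4.286)/ln(4.286) = 1.00 ≈ 1
Step 5: The reaction is first order in N₂O.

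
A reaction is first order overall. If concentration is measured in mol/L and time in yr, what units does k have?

yr⁻¹

Step 1: For overall order n, rate = k × (concentration)^n.
Step 2: Rate has units mol/L·yr⁻¹; concentration term has units (mol/L)^1.
Step 3: k = rate / (concentration)^n, so units of k = (mol/L)^(1-1)·yr⁻¹ = yr⁻¹.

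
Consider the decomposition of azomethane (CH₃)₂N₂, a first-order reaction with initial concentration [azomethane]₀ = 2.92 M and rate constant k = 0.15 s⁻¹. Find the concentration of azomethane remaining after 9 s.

0.757 M

Step 1: For a first-order reaction: [azomethane] = [azomethane]₀ × e^(-kt)
Step 2: [azomethane] = 2.92 × e^(-0.15 × 9)
Step 3: [azomethane] = 2.92 × e^(-1.35)
Step 4: [azomethane] = 2.92 × 0.25924 = 0.757 M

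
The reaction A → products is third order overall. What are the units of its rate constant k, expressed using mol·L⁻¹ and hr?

(mol·L⁻¹)⁻²·hr⁻¹

Step 1: For overall order n, rate = k × (concentration)^n.
Step 2: Rate has units mol·L⁻¹·hr⁻¹; concentration term has units (mol·L⁻¹)^3.
Step 3: k = rate / (concentration)^n, so units of k = (mol·L⁻¹)^(1-3)·hr⁻¹ = (mol·L⁻¹)⁻²·hr⁻¹.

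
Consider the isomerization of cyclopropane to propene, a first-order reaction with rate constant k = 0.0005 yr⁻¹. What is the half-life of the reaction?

1386 yr

Step 1: For a first-order reaction, t₁/₂ = ln(2)/k
Step 2: t₁/₂ = ln(2)/0.0005
Step 3: t₁/₂ = 0.6931/0.0005 = 1386 yr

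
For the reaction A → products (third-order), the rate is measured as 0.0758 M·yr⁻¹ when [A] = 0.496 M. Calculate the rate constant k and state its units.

0.6212 M⁻²·yr⁻¹

Step 1: rate = k[A]^3, so k = rate / [A]^3.
Step 2: k = 0.0758 / (0.496)^3 = 0.0758 / 0.122.
Step 3: k = 0.6212 M⁻²·yr⁻¹.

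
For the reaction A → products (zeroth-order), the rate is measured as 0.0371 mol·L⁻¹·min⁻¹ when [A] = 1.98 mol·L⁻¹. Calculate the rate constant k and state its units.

0.0371 mol·L⁻¹·min⁻¹

Step 1: For a zeroth-order reaction, rate = k (independent of concentration).
Step 2: k = rate = 0.0371 mol·L⁻¹·min⁻¹.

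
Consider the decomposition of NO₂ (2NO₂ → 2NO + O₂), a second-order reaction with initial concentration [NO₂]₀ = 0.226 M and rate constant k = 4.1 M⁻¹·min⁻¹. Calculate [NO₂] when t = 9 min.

0.0242 M

Step 1: For a second-order reaction: 1/[NO₂] = 1/[NO₂]₀ + kt
Step 2: 1/[NO₂] = 1/0.226 + 4.1 × 9
Step 3: 1/[NO₂] = 4.425 + 36.9 = 41.32
Step 4: [NO₂] = 1/41.32 = 0.0242 M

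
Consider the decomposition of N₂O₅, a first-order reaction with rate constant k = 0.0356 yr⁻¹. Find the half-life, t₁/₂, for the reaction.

19.47 yr

Step 1: For a first-order reaction, t₁/₂ = ln(2)/k
Step 2: t₁/₂ = ln(2)/0.0356
Step 3: t₁/₂ = 0.6931/0.0356 = 19.47 yr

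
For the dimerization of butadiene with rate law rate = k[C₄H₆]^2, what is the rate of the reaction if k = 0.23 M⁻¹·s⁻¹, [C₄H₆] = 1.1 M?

0.2783 M/s

Step 1: Identify the rate law: rate = k[C₄H₆]^2
Step 2: Substitute values: rate = 0.23 × (1.1)^2
Step 3: Calculate: rate = 0.23 × 1.21 = 0.2783 M/s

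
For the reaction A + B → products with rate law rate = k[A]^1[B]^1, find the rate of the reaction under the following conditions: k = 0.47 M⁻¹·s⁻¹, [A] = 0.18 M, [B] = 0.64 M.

0.05414 M/s

Step 1: The rate law is rate = k[A]^1[B]^1
Step 2: Substitute: rate = 0.47 × (0.18)^1 × (0.64)^1
Step 3: rate = 0.47 × 0.18 × 0.64 = 0.054144 M/s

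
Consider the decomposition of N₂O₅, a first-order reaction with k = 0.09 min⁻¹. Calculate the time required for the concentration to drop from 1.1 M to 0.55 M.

7.702 min

Step 1: For first-order: t = ln([N₂O₅]₀/[N₂O₅])/k
Step 2: t = ln(1.1/0.55)/0.09
Step 3: t = ln(2)/0.09
Step 4: t = 0.6931/0.09 = 7.702 min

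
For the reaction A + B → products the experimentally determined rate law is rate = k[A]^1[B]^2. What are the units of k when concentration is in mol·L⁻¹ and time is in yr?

(mol·L⁻¹)⁻²·yr⁻¹

Step 1: Overall order = 1 + 2 = 3.
Step 2: rate has units mol·L⁻¹·yr⁻¹; [A]^1[B]^2 has units (mol·L⁻¹)^3.
Step 3: k = rate/([A]^1[B]^2), so units of k = (mol·L⁻¹)^(1-3)·yr⁻¹ = (mol·L⁻¹)⁻²·yr⁻¹.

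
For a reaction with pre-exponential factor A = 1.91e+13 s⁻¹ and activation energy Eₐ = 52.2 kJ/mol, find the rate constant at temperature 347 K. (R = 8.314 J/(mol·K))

2.65e+05 s⁻¹

Step 1: Use the Arrhenius equation: k = A × exp(-Eₐ/RT)
Step 2: Convert Eₐ to J/mol: 52.2 kJ/mol = 52200 J/mol
Step 3: Calculate the exponent: -Eₐ/(RT) = -52200/(8.314 × 347) = -18.09385
Step 4: k = 1.91e+13 × exp(-18.09385)
Step 5: k = 1.91e+13 × 1.38657e-08 = 2.6483e+05 s⁻¹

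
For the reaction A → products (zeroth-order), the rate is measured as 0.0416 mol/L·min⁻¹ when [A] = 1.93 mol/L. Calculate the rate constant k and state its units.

0.0416 mol/L·min⁻¹

Step 1: For a zeroth-order reaction, rate = k (independent of concentration).
Step 2: k = rate = 0.0416 mol/L·min⁻¹.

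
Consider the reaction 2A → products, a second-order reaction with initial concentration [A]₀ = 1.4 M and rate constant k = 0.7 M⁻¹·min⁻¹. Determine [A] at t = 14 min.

0.09511 M

Step 1: For a second-order reaction: 1/[A] = 1/[A]₀ + kt
Step 2: 1/[A] = 1/1.4 + 0.7 × 14
Step 3: 1/[A] = 0.7143 + 9.8 = 10.51
Step 4: [A] = 1/10.51 = 0.09511 M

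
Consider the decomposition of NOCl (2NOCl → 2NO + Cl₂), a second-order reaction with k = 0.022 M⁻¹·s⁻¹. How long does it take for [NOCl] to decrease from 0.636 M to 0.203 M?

152.4 s

Step 1: For second-order: t = (1/[NOCl] - 1/[NOCl]₀)/k
Step 2: t = (1/0.203 - 1/0.636)/0.022
Step 3: t = (4.926 - 1.572)/0.022
Step 4: t = 3.354/0.022 = 152.4 s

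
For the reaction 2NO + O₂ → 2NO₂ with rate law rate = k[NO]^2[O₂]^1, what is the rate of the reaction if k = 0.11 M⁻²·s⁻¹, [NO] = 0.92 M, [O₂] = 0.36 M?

0.03352 M/s

Step 1: The rate law is rate = k[NO]^2[O₂]^1
Step 2: Substitute: rate = 0.11 × (0.92)^2 × (0.36)^1
Step 3: rate = 0.11 × 0.8464 × 0.36 = 0.0335174 M/s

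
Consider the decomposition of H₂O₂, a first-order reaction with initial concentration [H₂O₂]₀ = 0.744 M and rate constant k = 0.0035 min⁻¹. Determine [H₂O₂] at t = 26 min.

0.6793 M

Step 1: For a first-order reaction: [H₂O₂] = [H₂O₂]₀ × e^(-kt)
Step 2: [H₂O₂] = 0.744 × e^(-0.0035 × 26)
Step 3: [H₂O₂] = 0.744 × e^(-0.091)
Step 4: [H₂O₂] = 0.744 × 0.913018 = 0.6793 M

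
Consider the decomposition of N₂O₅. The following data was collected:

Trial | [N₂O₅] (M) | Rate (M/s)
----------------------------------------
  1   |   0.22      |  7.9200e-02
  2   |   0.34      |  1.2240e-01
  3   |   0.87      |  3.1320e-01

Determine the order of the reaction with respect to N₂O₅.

first order (1)

Step 1: Compare trials to find order n where rate₂/rate₁ = ([N₂O₅]₂/[N₂O₅]₁)^n
Step 2: rate₂/rate₁ = 1.2240e-01/7.9200e-02 = 1.545
Step 3: [N₂O₅]₂/[N₂O₅]₁ = 0.34/0.22 = 1.545
Step 4: n = ln(1.545)/ln(1.545) = 1.00 ≈ 1
Step 5: The reaction is first order in N₂O₅.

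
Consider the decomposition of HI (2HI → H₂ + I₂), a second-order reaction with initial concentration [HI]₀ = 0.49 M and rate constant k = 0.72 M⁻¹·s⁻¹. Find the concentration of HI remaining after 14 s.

0.0825 M

Step 1: For a second-order reaction: 1/[HI] = 1/[HI]₀ + kt
Step 2: 1/[HI] = 1/0.49 + 0.72 × 14
Step 3: 1/[HI] = 2.041 + 10.08 = 12.12
Step 4: [HI] = 1/12.12 = 0.0825 M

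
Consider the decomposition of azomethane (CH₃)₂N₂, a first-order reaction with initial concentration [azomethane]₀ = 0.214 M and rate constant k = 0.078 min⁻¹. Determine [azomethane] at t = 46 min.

0.005918 M

Step 1: For a first-order reaction: [azomethane] = [azomethane]₀ × e^(-kt)
Step 2: [azomethane] = 0.214 × e^(-0.078 × 46)
Step 3: [azomethane] = 0.214 × e^(-3.588)
Step 4: [azomethane] = 0.214 × 0.0276536 = 0.005918 M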